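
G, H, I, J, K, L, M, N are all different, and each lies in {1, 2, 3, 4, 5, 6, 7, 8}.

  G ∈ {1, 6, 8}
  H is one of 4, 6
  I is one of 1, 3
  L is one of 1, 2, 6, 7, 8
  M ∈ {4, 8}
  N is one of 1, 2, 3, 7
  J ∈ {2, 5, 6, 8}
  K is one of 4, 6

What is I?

3

The 8 variables draw from only 8 values {1, 2, 3, 4, 5, 6, 7, 8}, so each is used; only J can be 5, hence J = 5.
H and K share exactly the 2 values {4, 6}; by pigeonhole those values go to them, so strike 4, 6 from G, L, M.
M has just one choice, so M = 8. Remove 8 from G, L.
G must be 1 (only option left). Remove 1 from I, L, N.
So I = 3.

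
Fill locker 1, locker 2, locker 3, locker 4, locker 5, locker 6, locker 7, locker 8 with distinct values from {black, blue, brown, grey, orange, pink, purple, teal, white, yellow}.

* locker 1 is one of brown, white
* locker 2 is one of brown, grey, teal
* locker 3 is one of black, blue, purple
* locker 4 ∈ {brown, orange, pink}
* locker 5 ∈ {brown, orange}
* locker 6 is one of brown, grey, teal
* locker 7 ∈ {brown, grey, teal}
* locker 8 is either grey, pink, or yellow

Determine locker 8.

yellow

locker 2, locker 6, locker 7 share exactly the 3 values {brown, grey, teal}; by pigeonhole those values go to them, so strike brown, grey, teal from locker 1, locker 4, locker 5, locker 8.
locker 1 must be white (only option left).
That leaves locker 5 = orange. So locker 4 can't be orange.
locker 4's domain is down to {pink}, so locker 4 = pink. Eliminate pink elsewhere: locker 8.
So locker 8 = yellow.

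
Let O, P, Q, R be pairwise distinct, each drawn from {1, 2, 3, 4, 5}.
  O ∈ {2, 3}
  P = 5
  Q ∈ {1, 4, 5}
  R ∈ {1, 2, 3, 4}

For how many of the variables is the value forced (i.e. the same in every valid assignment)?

1

P must be 5 (only option left). Eliminate 5 elsewhere: Q.
Determined: P=5. The other variables each still have more than one consistent value. That makes 1.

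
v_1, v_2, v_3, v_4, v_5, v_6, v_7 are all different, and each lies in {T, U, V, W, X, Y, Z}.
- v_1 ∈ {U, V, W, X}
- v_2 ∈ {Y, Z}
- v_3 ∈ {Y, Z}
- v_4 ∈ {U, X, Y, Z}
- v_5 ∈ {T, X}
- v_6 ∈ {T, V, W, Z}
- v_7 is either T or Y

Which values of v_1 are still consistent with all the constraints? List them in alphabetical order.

v_2 and v_3 between them cover only {Y, Z} — a naked pair. Remove those values from v_4, v_6, v_7.
v_7 has just one choice, so v_7 = T. So v_5, v_6 can't be T.
v_5's domain is down to {X}, so v_5 = X. So v_1, v_4 can't be X.
v_4 has just one choice, so v_4 = U. Strike U from v_1.
No further eliminations apply; v_1 can still be any of V, W.

V, W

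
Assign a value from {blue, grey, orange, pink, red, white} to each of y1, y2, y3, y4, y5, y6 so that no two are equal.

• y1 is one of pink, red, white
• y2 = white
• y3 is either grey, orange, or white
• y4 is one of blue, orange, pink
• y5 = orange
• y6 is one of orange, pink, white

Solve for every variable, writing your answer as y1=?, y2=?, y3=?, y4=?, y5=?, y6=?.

y1=red, y2=white, y3=grey, y4=blue, y5=orange, y6=pink

y2 has just one choice, so y2 = white. Remove white from y1, y3, y6.
y5's domain is down to {orange}, so y5 = orange. So y3, y4, y6 can't be orange.
That leaves y6 = pink. Eliminate pink elsewhere: y1, y4.
y1 must be red (only option left).
y3 must be grey (only option left).
That leaves y4 = blue.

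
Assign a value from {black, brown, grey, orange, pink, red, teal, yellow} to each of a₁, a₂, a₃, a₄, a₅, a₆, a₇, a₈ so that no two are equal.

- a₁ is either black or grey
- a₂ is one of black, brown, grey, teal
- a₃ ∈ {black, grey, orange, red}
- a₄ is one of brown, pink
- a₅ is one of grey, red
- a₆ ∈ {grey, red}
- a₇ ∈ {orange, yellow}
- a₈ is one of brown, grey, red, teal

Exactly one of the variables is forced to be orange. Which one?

a₃

The 8 variables draw from only 8 values {black, brown, grey, orange, pink, red, teal, yellow}, so each is used; only a₄ can be pink, hence a₄ = pink.
Among the 7 still-open variables, yellow fits only a₇ (and all 7 values in {black, brown, grey, orange, red, teal, yellow} must be used), so a₇ = yellow.
Among the 6 still-open variables, orange fits only a₃ (and all 6 values in {black, brown, grey, orange, red, teal} must be used), so a₃ = orange.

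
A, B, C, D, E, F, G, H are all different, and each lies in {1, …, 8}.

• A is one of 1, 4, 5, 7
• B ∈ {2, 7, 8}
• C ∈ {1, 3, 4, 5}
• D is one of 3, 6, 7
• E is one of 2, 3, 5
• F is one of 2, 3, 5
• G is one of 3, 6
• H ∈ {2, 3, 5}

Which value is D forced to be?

7

The 8 variables together cover exactly {1, 2, 3, 4, 5, 6, 7, 8} — 8 values for 8 variables — and 8 appears only in B's list, so B = 8.
E, F, H share exactly the 3 values {2, 3, 5}; by pigeonhole those values go to them, so strike 2, 3, 5 from A, C, D, G.
G has just one choice, so G = 6. Eliminate 6 elsewhere: D.
So D = 7.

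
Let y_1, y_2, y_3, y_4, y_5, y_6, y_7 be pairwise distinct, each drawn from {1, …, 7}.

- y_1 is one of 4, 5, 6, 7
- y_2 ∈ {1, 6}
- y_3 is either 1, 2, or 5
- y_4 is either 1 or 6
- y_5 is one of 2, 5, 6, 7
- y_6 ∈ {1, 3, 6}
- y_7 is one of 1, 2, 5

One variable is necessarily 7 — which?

The 7 variables together cover exactly {1, 2, 3, 4, 5, 6, 7} — 7 values for 7 variables — and 3 appears only in y_6's list, so y_6 = 3.
The 6 still-open variables draw from only 6 values {1, 2, 4, 5, 6, 7}, so each is used; only y_1 can be 4, hence y_1 = 4.
The 5 still-open variables draw from only 5 values {1, 2, 5, 6, 7}, so each is used; only y_5 can be 7, hence y_5 = 7.

y_5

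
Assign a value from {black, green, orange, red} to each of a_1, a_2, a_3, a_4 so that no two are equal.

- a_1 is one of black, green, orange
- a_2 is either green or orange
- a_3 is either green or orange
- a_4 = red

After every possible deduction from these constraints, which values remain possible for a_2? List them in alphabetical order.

a_4's domain is down to {red}, so a_4 = red.
The 3 still-open variables draw from only 3 values {black, green, orange}, so each is used; only a_1 can be black, hence a_1 = black.
No further eliminations apply; a_2 can still be any of green, orange.

green, orange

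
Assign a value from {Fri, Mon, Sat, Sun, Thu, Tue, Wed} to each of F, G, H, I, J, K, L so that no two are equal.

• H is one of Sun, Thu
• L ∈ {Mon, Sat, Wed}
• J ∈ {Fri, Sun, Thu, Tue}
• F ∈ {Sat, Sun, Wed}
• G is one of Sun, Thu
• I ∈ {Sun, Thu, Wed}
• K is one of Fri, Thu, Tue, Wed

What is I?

Wed

Among the 7 variables, Mon fits only L (and all 7 values in {Fri, Mon, Sat, Sun, Thu, Tue, Wed} must be used), so L = Mon.
Among the 6 still-open variables, Sat fits only F (and all 6 values in {Fri, Sat, Sun, Thu, Tue, Wed} must be used), so F = Sat.
The 2 variables G and H are confined to {Sun, Thu}, which locks those values in; drop them from I, J, K.
So I = Wed.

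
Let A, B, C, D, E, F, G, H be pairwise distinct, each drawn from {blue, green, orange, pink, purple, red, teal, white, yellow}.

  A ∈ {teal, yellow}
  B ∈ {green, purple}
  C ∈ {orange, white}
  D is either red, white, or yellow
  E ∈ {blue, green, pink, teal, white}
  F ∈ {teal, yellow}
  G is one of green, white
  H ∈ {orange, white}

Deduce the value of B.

The 2 variables A and F are confined to {teal, yellow}, which locks those values in; drop them from D, E.
The 2 variables C and H are confined to {orange, white}, which locks those values in; drop them from D, E, G.
D's domain is down to {red}, so D = red.
G must be green (only option left). So B, E can't be green.
So B = purple.

purple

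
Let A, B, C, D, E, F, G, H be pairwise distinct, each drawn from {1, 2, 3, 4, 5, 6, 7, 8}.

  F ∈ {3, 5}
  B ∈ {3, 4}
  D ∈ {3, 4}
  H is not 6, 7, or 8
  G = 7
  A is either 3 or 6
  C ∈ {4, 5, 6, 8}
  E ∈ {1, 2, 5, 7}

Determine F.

G must be 7 (only option left). So E can't be 7.
The 7 still-open variables together cover exactly {1, 2, 3, 4, 5, 6, 8} — 7 values for 7 variables — and 8 appears only in C's list, so C = 8.
Among the 6 still-open variables, 6 fits only A (and all 6 values in {1, 2, 3, 4, 5, 6} must be used), so A = 6.
B and D share exactly the 2 values {3, 4}; by pigeonhole those values go to them, so strike 3, 4 from F, H.
So F = 5.

5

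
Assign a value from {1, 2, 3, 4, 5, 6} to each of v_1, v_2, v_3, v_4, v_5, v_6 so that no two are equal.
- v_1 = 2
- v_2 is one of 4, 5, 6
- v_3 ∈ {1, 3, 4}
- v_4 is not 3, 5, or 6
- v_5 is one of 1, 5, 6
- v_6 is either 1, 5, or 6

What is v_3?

v_1 has just one choice, so v_1 = 2. Remove 2 from v_4.
Among the 5 still-open variables, 3 fits only v_3 (and all 5 values in {1, 3, 4, 5, 6} must be used), so v_3 = 3.

3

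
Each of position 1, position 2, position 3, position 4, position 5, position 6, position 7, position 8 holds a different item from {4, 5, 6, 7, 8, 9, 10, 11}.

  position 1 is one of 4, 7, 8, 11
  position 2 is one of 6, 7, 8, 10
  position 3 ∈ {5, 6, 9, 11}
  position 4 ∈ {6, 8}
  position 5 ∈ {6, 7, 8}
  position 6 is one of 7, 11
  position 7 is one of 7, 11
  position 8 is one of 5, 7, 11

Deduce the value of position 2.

Among the 8 variables, 4 fits only position 1 (and all 8 values in {4, 5, 6, 7, 8, 9, 10, 11} must be used), so position 1 = 4.
The 7 still-open variables together cover exactly {5, 6, 7, 8, 9, 10, 11} — 7 values for 7 variables — and 9 appears only in position 3's list, so position 3 = 9.
Among the 6 still-open variables, 5 fits only position 8 (and all 6 values in {5, 6, 7, 8, 10, 11} must be used), so position 8 = 5.
Among the 5 still-open variables, 10 fits only position 2 (and all 5 values in {6, 7, 8, 10, 11} must be used), so position 2 = 10.

10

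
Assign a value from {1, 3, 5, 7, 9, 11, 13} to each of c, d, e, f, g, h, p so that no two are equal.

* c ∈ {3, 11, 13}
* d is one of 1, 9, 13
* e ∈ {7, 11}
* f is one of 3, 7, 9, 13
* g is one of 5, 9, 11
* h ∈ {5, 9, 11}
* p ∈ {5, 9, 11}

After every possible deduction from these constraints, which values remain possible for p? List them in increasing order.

5, 9, 11

Among the 7 variables, 1 fits only d (and all 7 values in {1, 3, 5, 7, 9, 11, 13} must be used), so d = 1.
g, h, p share exactly the 3 values {5, 9, 11}; by pigeonhole those values go to them, so strike 5, 9, 11 from c, e, f.
e's domain is down to {7}, so e = 7. So f can't be 7.
No further eliminations apply; p can still be any of 5, 9, 11.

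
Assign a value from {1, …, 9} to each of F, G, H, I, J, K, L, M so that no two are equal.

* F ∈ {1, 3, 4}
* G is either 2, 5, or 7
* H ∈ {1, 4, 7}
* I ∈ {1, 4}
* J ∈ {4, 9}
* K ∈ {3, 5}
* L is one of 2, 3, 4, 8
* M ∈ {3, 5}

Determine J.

9

Among the 8 variables, 8 fits only L (and all 8 values in {1, 2, 3, 4, 5, 7, 8, 9} must be used), so L = 8.
Among the 7 still-open variables, 2 fits only G (and all 7 values in {1, 2, 3, 4, 5, 7, 9} must be used), so G = 2.
Among the 6 still-open variables, 7 fits only H (and all 6 values in {1, 3, 4, 5, 7, 9} must be used), so H = 7.
The 5 still-open variables together cover exactly {1, 3, 4, 5, 9} — 5 values for 5 variables — and 9 appears only in J's list, so J = 9.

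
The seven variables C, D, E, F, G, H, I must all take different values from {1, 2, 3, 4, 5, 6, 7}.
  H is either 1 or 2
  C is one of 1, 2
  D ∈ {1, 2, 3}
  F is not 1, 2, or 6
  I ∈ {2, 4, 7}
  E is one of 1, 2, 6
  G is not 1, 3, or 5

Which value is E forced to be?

Among the 7 variables, 5 fits only F (and all 7 values in {1, 2, 3, 4, 5, 6, 7} must be used), so F = 5.
The 6 still-open variables draw from only 6 values {1, 2, 3, 4, 6, 7}, so each is used; only D can be 3, hence D = 3.
The 2 variables C and H are confined to {1, 2}, which locks those values in; drop them from E, G, I.
So E = 6.

6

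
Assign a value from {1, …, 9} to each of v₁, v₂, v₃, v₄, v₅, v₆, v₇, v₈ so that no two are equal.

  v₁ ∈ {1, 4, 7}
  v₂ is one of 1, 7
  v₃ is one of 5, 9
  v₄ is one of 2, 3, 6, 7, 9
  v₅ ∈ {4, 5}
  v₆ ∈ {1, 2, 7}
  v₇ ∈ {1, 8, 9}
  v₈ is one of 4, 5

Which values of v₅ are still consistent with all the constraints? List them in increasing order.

4, 5

v₅ and v₈ between them cover only {4, 5} — a naked pair. Remove those values from v₁, v₃.
That leaves v₃ = 9. Strike 9 from v₄, v₇.
v₁ and v₂ between them cover only {1, 7} — a naked pair. Remove those values from v₄, v₆, v₇.
That leaves v₆ = 2. Strike 2 from v₄.
v₇ must be 8 (only option left).
No further eliminations apply; v₅ can still be any of 4, 5.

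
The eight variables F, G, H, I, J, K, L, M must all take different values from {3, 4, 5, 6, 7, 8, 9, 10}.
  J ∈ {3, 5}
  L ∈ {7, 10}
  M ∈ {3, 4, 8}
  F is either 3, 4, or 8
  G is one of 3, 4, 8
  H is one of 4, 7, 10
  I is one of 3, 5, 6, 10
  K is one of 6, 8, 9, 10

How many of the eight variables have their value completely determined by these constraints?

The 8 variables draw from only 8 values {3, 4, 5, 6, 7, 8, 9, 10}, so each is used; only K can be 9, hence K = 9.
Among the 7 still-open variables, 6 fits only I (and all 7 values in {3, 4, 5, 6, 7, 8, 10} must be used), so I = 6.
Among the 6 still-open variables, 5 fits only J (and all 6 values in {3, 4, 5, 7, 8, 10} must be used), so J = 5.
F, G, M between them cover only {3, 4, 8} — a naked triple. Remove those values from H.
Determined: I=6, J=5, K=9. The other variables each still have more than one consistent value. That makes 3.

3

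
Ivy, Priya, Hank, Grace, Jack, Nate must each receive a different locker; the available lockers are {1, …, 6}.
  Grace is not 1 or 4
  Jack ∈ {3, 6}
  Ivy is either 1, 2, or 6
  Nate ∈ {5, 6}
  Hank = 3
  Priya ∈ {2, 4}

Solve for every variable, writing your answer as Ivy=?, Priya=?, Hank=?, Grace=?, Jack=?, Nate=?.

Hank's domain is down to {3}, so Hank = 3. Strike 3 from Grace, Jack.
That leaves Jack = 6. Strike 6 from Ivy, Grace, Nate.
That leaves Nate = 5. So Grace can't be 5.
That leaves Grace = 2. Remove 2 from Ivy, Priya.
Ivy has just one choice, so Ivy = 1.
Priya's domain is down to {4}, so Priya = 4.

Ivy=1, Priya=4, Hank=3, Grace=2, Jack=6, Nate=5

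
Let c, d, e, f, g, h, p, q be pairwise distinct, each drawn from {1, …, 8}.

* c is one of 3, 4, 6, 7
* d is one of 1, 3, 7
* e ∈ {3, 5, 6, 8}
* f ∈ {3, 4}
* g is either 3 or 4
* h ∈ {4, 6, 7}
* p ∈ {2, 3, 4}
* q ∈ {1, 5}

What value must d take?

1

Among the 8 variables, 2 fits only p (and all 8 values in {1, 2, 3, 4, 5, 6, 7, 8} must be used), so p = 2.
The 7 still-open variables draw from only 7 values {1, 3, 4, 5, 6, 7, 8}, so each is used; only e can be 8, hence e = 8.
The 6 still-open variables together cover exactly {1, 3, 4, 5, 6, 7} — 6 values for 6 variables — and 5 appears only in q's list, so q = 5.
Among the 5 still-open variables, 1 fits only d (and all 5 values in {1, 3, 4, 6, 7} must be used), so d = 1.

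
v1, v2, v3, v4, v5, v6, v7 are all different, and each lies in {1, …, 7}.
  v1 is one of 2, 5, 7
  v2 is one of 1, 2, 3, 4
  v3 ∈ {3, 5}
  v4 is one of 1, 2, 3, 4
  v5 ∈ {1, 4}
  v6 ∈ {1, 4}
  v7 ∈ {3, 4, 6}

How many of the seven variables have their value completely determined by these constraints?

The 7 variables draw from only 7 values {1, 2, 3, 4, 5, 6, 7}, so each is used; only v7 can be 6, hence v7 = 6.
Among the 6 still-open variables, 7 fits only v1 (and all 6 values in {1, 2, 3, 4, 5, 7} must be used), so v1 = 7.
Among the 5 still-open variables, 5 fits only v3 (and all 5 values in {1, 2, 3, 4, 5} must be used), so v3 = 5.
v5 and v6 between them cover only {1, 4} — a naked pair. Remove those values from v2, v4.
Determined: v1=7, v3=5, v7=6. The other variables each still have more than one consistent value. That makes 3.

3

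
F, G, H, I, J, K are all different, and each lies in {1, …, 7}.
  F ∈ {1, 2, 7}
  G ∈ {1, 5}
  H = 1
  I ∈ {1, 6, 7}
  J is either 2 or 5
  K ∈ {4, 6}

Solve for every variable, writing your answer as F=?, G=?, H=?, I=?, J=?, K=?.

H has just one choice, so H = 1. So F, G, I can't be 1.
G must be 5 (only option left). Remove 5 from J.
That leaves J = 2. So F can't be 2.
F must be 7 (only option left). Eliminate 7 elsewhere: I.
I's domain is down to {6}, so I = 6. So K can't be 6.
K must be 4 (only option left).

F=7, G=5, H=1, I=6, J=2, K=4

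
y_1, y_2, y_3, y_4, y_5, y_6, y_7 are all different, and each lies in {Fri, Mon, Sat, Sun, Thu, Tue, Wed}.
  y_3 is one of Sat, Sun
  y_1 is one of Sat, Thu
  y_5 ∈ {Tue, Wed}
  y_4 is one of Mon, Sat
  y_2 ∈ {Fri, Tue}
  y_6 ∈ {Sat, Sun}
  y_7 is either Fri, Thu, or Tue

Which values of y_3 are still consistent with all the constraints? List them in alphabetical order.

Sat, Sun

Among the 7 variables, Mon fits only y_4 (and all 7 values in {Fri, Mon, Sat, Sun, Thu, Tue, Wed} must be used), so y_4 = Mon.
The 6 still-open variables draw from only 6 values {Fri, Sat, Sun, Thu, Tue, Wed}, so each is used; only y_5 can be Wed, hence y_5 = Wed.
y_3 and y_6 share exactly the 2 values {Sat, Sun}; by pigeonhole those values go to them, so strike Sat, Sun from y_1.
y_1 must be Thu (only option left). Strike Thu from y_7.
No further eliminations apply; y_3 can still be any of Sat, Sun.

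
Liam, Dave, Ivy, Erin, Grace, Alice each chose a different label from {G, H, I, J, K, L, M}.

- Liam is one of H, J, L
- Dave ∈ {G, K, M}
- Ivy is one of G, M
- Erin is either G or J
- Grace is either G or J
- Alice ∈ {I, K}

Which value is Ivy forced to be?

The 2 variables Erin and Grace are confined to {G, J}, which locks those values in; drop them from Liam, Dave, Ivy.
So Ivy = M.

M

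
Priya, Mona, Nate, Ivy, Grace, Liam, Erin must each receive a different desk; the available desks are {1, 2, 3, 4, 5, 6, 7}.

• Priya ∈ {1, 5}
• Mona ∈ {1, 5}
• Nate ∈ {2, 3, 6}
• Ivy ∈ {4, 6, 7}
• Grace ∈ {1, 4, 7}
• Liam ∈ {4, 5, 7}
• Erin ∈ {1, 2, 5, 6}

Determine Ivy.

6

The 7 variables together cover exactly {1, 2, 3, 4, 5, 6, 7} — 7 values for 7 variables — and 3 appears only in Nate's list, so Nate = 3.
The 6 still-open variables together cover exactly {1, 2, 4, 5, 6, 7} — 6 values for 6 variables — and 2 appears only in Erin's list, so Erin = 2.
The 5 still-open variables draw from only 5 values {1, 4, 5, 6, 7}, so each is used; only Ivy can be 6, hence Ivy = 6.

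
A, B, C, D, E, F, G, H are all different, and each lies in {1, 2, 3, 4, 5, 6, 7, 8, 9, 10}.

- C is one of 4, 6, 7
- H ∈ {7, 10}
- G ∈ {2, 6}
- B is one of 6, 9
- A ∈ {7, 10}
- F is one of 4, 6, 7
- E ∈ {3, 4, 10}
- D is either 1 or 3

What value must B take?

9

The 8 variables together cover exactly {1, 2, 3, 4, 6, 7, 9, 10} — 8 values for 8 variables — and 1 appears only in D's list, so D = 1.
The 7 still-open variables draw from only 7 values {2, 3, 4, 6, 7, 9, 10}, so each is used; only G can be 2, hence G = 2.
The 6 still-open variables together cover exactly {3, 4, 6, 7, 9, 10} — 6 values for 6 variables — and 3 appears only in E's list, so E = 3.
The 5 still-open variables together cover exactly {4, 6, 7, 9, 10} — 5 values for 5 variables — and 9 appears only in B's list, so B = 9.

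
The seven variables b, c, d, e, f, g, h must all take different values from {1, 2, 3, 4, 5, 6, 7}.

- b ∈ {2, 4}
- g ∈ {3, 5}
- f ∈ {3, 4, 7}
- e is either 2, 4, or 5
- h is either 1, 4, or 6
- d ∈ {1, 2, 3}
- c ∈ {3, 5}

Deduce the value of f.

Among the 7 variables, 6 fits only h (and all 7 values in {1, 2, 3, 4, 5, 6, 7} must be used), so h = 6.
Among the 6 still-open variables, 1 fits only d (and all 6 values in {1, 2, 3, 4, 5, 7} must be used), so d = 1.
Among the 5 still-open variables, 7 fits only f (and all 5 values in {2, 3, 4, 5, 7} must be used), so f = 7.

7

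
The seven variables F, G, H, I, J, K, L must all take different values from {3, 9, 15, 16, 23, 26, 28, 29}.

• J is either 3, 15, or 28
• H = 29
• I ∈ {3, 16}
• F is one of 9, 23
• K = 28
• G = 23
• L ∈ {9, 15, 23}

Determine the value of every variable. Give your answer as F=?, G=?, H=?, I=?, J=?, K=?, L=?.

G must be 23 (only option left). Eliminate 23 elsewhere: F, L.
H's domain is down to {29}, so H = 29.
K has just one choice, so K = 28. Strike 28 from J.
F's domain is down to {9}, so F = 9. So L can't be 9.
L must be 15 (only option left). So J can't be 15.
That leaves J = 3. So I can't be 3.
I's domain is down to {16}, so I = 16.

F=9, G=23, H=29, I=16, J=3, K=28, L=15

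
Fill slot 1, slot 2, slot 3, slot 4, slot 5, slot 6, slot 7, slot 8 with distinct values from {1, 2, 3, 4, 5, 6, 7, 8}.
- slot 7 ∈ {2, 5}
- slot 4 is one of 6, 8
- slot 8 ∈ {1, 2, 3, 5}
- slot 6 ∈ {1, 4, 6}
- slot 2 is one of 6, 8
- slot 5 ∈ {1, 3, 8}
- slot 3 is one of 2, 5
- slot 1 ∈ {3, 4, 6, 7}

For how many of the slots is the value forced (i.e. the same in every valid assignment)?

The 8 variables draw from only 8 values {1, 2, 3, 4, 5, 6, 7, 8}, so each is used; only slot 1 can be 7, hence slot 1 = 7.
The 7 still-open variables draw from only 7 values {1, 2, 3, 4, 5, 6, 8}, so each is used; only slot 6 can be 4, hence slot 6 = 4.
The 2 variables slot 2 and slot 4 are confined to {6, 8}, which locks those values in; drop them from slot 5.
slot 3 and slot 7 share exactly the 2 values {2, 5}; by pigeonhole those values go to them, so strike 2, 5 from slot 8.
Determined: slot 1=7, slot 6=4. The other slots each still have more than one consistent value. That makes 2.

2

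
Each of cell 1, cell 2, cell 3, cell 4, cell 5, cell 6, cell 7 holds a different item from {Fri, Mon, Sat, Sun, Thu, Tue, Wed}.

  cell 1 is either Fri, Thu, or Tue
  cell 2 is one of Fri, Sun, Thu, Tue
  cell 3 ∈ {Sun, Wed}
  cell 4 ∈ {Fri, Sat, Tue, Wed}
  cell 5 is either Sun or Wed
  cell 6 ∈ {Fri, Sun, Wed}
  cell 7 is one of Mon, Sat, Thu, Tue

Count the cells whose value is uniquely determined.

3

Among the 7 variables, Mon fits only cell 7 (and all 7 values in {Fri, Mon, Sat, Sun, Thu, Tue, Wed} must be used), so cell 7 = Mon.
Among the 6 still-open variables, Sat fits only cell 4 (and all 6 values in {Fri, Sat, Sun, Thu, Tue, Wed} must be used), so cell 4 = Sat.
The 2 variables cell 3 and cell 5 are confined to {Sun, Wed}, which locks those values in; drop them from cell 2, cell 6.
cell 6's domain is down to {Fri}, so cell 6 = Fri. Eliminate Fri elsewhere: cell 1, cell 2.
Determined: cell 4=Sat, cell 6=Fri, cell 7=Mon. The other cells each still have more than one consistent value. That makes 3.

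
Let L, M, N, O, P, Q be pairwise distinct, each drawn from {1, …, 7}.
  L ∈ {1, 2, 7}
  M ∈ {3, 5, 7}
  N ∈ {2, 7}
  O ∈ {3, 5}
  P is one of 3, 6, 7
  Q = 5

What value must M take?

Q's domain is down to {5}, so Q = 5. So M, O can't be 5.
That leaves O = 3. Eliminate 3 elsewhere: M, P.
So M = 7.

7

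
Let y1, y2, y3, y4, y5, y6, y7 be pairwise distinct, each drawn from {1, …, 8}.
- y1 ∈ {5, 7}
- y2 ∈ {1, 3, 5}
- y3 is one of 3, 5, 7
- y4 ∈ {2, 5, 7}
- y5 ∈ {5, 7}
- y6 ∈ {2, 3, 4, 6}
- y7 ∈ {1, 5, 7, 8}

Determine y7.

8

y1 and y5 share exactly the 2 values {5, 7}; by pigeonhole those values go to them, so strike 5, 7 from y2, y3, y4, y7.
y3's domain is down to {3}, so y3 = 3. So y2, y6 can't be 3.
That leaves y4 = 2. So y6 can't be 2.
y2 must be 1 (only option left). Strike 1 from y7.
So y7 = 8.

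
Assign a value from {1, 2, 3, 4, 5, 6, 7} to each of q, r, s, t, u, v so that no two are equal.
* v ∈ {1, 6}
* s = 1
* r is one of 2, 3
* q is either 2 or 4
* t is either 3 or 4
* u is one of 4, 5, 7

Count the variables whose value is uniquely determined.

s has just one choice, so s = 1. Eliminate 1 elsewhere: v.
v's domain is down to {6}, so v = 6.
q, r, t share exactly the 3 values {2, 3, 4}; by pigeonhole those values go to them, so strike 2, 3, 4 from u.
Determined: s=1, v=6. The other variables each still have more than one consistent value. That makes 2.

2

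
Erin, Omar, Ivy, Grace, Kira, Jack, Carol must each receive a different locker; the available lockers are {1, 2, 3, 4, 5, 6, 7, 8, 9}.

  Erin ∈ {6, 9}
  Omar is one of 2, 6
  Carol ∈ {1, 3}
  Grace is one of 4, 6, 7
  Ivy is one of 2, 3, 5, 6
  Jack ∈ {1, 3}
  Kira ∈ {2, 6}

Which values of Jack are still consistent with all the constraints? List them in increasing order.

Omar and Kira share exactly the 2 values {2, 6}; by pigeonhole those values go to them, so strike 2, 6 from Erin, Ivy, Grace.
Erin's domain is down to {9}, so Erin = 9.
The 2 variables Jack and Carol are confined to {1, 3}, which locks those values in; drop them from Ivy.
Ivy must be 5 (only option left).
No further eliminations apply; Jack can still be any of 1, 3.

1, 3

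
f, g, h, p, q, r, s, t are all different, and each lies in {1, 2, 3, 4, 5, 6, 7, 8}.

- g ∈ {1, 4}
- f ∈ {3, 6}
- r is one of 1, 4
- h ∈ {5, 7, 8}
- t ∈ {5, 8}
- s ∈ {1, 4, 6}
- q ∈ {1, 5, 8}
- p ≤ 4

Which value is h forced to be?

Among the 8 variables, 2 fits only p (and all 8 values in {1, 2, 3, 4, 5, 6, 7, 8} must be used), so p = 2.
The 7 still-open variables together cover exactly {1, 3, 4, 5, 6, 7, 8} — 7 values for 7 variables — and 3 appears only in f's list, so f = 3.
The 6 still-open variables together cover exactly {1, 4, 5, 6, 7, 8} — 6 values for 6 variables — and 6 appears only in s's list, so s = 6.
Among the 5 still-open variables, 7 fits only h (and all 5 values in {1, 4, 5, 7, 8} must be used), so h = 7.

7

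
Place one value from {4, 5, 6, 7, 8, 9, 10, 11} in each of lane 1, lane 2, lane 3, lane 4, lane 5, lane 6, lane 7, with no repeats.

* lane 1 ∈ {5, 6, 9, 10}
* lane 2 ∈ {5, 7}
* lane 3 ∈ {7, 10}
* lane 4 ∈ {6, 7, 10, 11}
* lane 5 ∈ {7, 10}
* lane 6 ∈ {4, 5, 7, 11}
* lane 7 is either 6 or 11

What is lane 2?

The 7 variables together cover exactly {4, 5, 6, 7, 9, 10, 11} — 7 values for 7 variables — and 4 appears only in lane 6's list, so lane 6 = 4.
The 6 still-open variables together cover exactly {5, 6, 7, 9, 10, 11} — 6 values for 6 variables — and 9 appears only in lane 1's list, so lane 1 = 9.
The 5 still-open variables draw from only 5 values {5, 6, 7, 10, 11}, so each is used; only lane 2 can be 5, hence lane 2 = 5.

5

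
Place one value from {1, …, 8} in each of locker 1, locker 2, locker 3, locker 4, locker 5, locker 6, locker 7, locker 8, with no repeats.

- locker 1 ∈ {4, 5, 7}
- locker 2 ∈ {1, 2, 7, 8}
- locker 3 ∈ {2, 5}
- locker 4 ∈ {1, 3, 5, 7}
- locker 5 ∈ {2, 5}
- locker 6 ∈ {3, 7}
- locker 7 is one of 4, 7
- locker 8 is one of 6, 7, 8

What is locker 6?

The 8 variables draw from only 8 values {1, 2, 3, 4, 5, 6, 7, 8}, so each is used; only locker 8 can be 6, hence locker 8 = 6.
The 7 still-open variables draw from only 7 values {1, 2, 3, 4, 5, 7, 8}, so each is used; only locker 2 can be 8, hence locker 2 = 8.
The 6 still-open variables together cover exactly {1, 2, 3, 4, 5, 7} — 6 values for 6 variables — and 1 appears only in locker 4's list, so locker 4 = 1.
The 5 still-open variables together cover exactly {2, 3, 4, 5, 7} — 5 values for 5 variables — and 3 appears only in locker 6's list, so locker 6 = 3.

3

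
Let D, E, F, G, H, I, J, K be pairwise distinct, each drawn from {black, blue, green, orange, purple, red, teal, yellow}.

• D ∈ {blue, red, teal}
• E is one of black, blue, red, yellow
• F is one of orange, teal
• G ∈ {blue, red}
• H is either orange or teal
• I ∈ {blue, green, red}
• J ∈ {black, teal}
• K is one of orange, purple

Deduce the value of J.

The 8 variables together cover exactly {black, blue, green, orange, purple, red, teal, yellow} — 8 values for 8 variables — and green appears only in I's list, so I = green.
The 7 still-open variables draw from only 7 values {black, blue, orange, purple, red, teal, yellow}, so each is used; only K can be purple, hence K = purple.
The 6 still-open variables together cover exactly {black, blue, orange, red, teal, yellow} — 6 values for 6 variables — and yellow appears only in E's list, so E = yellow.
Among the 5 still-open variables, black fits only J (and all 5 values in {black, blue, orange, red, teal} must be used), so J = black.

black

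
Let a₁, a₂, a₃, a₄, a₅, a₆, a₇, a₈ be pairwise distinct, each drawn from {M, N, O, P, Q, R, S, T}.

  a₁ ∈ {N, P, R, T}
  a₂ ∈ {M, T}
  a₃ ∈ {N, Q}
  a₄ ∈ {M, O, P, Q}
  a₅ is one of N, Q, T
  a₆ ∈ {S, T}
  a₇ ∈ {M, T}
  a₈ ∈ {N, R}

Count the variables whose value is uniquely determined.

4

Among the 8 variables, O fits only a₄ (and all 8 values in {M, N, O, P, Q, R, S, T} must be used), so a₄ = O.
Among the 7 still-open variables, P fits only a₁ (and all 7 values in {M, N, P, Q, R, S, T} must be used), so a₁ = P.
Among the 6 still-open variables, R fits only a₈ (and all 6 values in {M, N, Q, R, S, T} must be used), so a₈ = R.
Among the 5 still-open variables, S fits only a₆ (and all 5 values in {M, N, Q, S, T} must be used), so a₆ = S.
The 2 variables a₂ and a₇ are confined to {M, T}, which locks those values in; drop them from a₅.
Determined: a₁=P, a₄=O, a₆=S, a₈=R. The other variables each still have more than one consistent value. That makes 4.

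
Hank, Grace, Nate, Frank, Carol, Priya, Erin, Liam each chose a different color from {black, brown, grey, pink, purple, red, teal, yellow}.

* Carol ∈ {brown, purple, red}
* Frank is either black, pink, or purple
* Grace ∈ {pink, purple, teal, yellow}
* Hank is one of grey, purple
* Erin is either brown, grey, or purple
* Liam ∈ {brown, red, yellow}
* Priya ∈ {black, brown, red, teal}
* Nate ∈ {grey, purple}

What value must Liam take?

yellow

Hank and Nate share exactly the 2 values {grey, purple}; by pigeonhole those values go to them, so strike grey, purple from Grace, Frank, Carol, Erin.
Erin has just one choice, so Erin = brown. Remove brown from Carol, Priya, Liam.
That leaves Carol = red. So Priya, Liam can't be red.
So Liam = yellow.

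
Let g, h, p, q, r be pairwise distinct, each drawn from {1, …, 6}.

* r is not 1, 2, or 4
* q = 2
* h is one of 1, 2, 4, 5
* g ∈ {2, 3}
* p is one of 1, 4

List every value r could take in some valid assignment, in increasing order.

5, 6

q's domain is down to {2}, so q = 2. Remove 2 from g, h.
g has just one choice, so g = 3. Remove 3 from r.
No further eliminations apply; r can still be any of 5, 6.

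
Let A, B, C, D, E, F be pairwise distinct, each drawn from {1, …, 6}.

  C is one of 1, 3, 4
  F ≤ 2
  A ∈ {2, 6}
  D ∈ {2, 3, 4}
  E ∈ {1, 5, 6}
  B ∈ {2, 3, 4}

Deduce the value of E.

5

Among the 6 variables, 5 fits only E (and all 6 values in {1, 2, 3, 4, 5, 6} must be used), so E = 5.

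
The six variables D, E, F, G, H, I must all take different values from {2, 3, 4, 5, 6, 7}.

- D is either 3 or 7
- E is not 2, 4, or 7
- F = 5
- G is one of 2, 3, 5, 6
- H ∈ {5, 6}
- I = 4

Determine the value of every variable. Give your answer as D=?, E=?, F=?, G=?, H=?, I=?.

F must be 5 (only option left). Eliminate 5 elsewhere: E, G, H.
H has just one choice, so H = 6. Remove 6 from E, G.
I's domain is down to {4}, so I = 4.
E's domain is down to {3}, so E = 3. Strike 3 from D, G.
That leaves G = 2.
That leaves D = 7.

D=7, E=3, F=5, G=2, H=6, I=4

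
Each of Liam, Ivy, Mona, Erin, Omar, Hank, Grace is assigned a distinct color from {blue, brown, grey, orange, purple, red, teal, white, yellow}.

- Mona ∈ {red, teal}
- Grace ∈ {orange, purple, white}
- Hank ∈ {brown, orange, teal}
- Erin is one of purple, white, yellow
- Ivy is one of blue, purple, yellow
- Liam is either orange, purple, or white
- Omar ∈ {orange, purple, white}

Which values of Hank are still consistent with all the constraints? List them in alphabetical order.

brown, teal

Liam, Omar, Grace between them cover only {orange, purple, white} — a naked triple. Remove those values from Ivy, Erin, Hank.
Erin's domain is down to {yellow}, so Erin = yellow. Remove yellow from Ivy.
Ivy's domain is down to {blue}, so Ivy = blue.
No further eliminations apply; Hank can still be any of brown, teal.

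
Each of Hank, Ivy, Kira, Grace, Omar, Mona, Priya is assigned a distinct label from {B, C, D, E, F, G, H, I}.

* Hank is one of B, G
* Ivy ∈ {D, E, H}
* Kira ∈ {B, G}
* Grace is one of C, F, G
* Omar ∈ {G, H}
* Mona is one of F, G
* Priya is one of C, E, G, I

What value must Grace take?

C

Hank and Kira between them cover only {B, G} — a naked pair. Remove those values from Grace, Omar, Mona, Priya.
Omar has just one choice, so Omar = H. Remove H from Ivy.
Mona has just one choice, so Mona = F. So Grace can't be F.
So Grace = C.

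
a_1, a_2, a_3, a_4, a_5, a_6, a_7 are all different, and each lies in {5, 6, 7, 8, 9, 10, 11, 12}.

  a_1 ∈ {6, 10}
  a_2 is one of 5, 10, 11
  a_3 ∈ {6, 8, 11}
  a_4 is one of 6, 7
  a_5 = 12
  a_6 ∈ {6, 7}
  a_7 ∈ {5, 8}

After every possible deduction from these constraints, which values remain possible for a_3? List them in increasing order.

8, 11

a_5 must be 12 (only option left).
a_4 and a_6 share exactly the 2 values {6, 7}; by pigeonhole those values go to them, so strike 6, 7 from a_1, a_3.
a_1 has just one choice, so a_1 = 10. Eliminate 10 elsewhere: a_2.
No further eliminations apply; a_3 can still be any of 8, 11.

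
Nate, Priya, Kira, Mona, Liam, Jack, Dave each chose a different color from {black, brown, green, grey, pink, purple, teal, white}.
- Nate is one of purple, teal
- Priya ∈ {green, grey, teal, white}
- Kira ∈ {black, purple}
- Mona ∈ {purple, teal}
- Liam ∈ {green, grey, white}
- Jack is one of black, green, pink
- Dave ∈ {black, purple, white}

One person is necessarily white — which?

The 7 variables draw from only 7 values {black, green, grey, pink, purple, teal, white}, so each is used; only Jack can be pink, hence Jack = pink.
The 2 variables Nate and Mona are confined to {purple, teal}, which locks those values in; drop them from Priya, Kira, Dave.
Kira must be black (only option left). So Dave can't be black.
So white goes to Dave.

Dave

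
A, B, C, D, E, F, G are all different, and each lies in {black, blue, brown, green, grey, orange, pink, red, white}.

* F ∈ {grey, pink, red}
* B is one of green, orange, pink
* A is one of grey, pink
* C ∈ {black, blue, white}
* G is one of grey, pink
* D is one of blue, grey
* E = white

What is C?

E must be white (only option left). So C can't be white.
A and G share exactly the 2 values {grey, pink}; by pigeonhole those values go to them, so strike grey, pink from B, D, F.
D's domain is down to {blue}, so D = blue. Strike blue from C.
So C = black.

black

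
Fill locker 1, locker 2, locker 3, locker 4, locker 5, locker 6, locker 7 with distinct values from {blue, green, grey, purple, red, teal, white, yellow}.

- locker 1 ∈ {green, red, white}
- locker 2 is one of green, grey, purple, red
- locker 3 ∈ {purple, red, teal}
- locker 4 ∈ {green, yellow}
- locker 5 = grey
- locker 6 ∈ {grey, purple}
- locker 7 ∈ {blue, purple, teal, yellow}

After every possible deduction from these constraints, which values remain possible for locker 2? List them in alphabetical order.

green, red

locker 5 has just one choice, so locker 5 = grey. So locker 2, locker 6 can't be grey.
locker 6 has just one choice, so locker 6 = purple. So locker 2, locker 3, locker 7 can't be purple.
No further eliminations apply; locker 2 can still be any of green, red.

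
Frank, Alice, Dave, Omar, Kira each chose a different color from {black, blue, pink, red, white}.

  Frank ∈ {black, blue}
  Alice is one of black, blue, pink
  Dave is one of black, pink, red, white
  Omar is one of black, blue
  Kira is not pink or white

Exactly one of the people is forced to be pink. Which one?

Alice

The 5 variables draw from only 5 values {black, blue, pink, red, white}, so each is used; only Dave can be white, hence Dave = white.
Among the 4 still-open variables, pink fits only Alice (and all 4 values in {black, blue, pink, red} must be used), so Alice = pink.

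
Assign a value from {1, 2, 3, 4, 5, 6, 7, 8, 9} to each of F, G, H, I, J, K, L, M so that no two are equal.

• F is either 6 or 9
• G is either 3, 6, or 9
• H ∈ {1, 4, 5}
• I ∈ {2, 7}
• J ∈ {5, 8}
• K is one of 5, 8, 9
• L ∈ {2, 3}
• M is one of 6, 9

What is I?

7

The 2 variables F and M are confined to {6, 9}, which locks those values in; drop them from G, K.
That leaves G = 3. Remove 3 from L.
L's domain is down to {2}, so L = 2. Eliminate 2 elsewhere: I.
So I = 7.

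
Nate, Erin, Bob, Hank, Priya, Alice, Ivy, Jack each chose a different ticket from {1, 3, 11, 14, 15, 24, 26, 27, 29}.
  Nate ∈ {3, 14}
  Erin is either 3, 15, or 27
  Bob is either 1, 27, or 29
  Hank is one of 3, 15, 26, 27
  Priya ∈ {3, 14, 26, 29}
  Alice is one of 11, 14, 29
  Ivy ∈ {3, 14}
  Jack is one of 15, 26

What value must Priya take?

29

The 8 variables together cover exactly {1, 3, 11, 14, 15, 26, 27, 29} — 8 values for 8 variables — and 1 appears only in Bob's list, so Bob = 1.
The 7 still-open variables draw from only 7 values {3, 11, 14, 15, 26, 27, 29}, so each is used; only Alice can be 11, hence Alice = 11.
The 6 still-open variables together cover exactly {3, 14, 15, 26, 27, 29} — 6 values for 6 variables — and 29 appears only in Priya's list, so Priya = 29.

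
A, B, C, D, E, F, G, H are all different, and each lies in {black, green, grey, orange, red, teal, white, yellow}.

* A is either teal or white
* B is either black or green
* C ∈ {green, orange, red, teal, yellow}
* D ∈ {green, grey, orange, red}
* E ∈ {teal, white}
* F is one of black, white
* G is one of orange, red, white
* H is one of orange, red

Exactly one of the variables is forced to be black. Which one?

F

The 8 variables draw from only 8 values {black, green, grey, orange, red, teal, white, yellow}, so each is used; only D can be grey, hence D = grey.
The 7 still-open variables together cover exactly {black, green, orange, red, teal, white, yellow} — 7 values for 7 variables — and yellow appears only in C's list, so C = yellow.
The 6 still-open variables draw from only 6 values {black, green, orange, red, teal, white}, so each is used; only B can be green, hence B = green.
Among the 5 still-open variables, black fits only F (and all 5 values in {black, orange, red, teal, white} must be used), so F = black.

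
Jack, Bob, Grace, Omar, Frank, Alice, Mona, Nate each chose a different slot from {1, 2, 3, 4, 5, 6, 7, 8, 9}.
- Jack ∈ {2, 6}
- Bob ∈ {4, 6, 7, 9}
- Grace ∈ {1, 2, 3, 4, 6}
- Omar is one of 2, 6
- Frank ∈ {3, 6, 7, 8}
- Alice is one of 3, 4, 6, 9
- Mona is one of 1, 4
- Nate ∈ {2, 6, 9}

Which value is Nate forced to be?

9

The 8 variables together cover exactly {1, 2, 3, 4, 6, 7, 8, 9} — 8 values for 8 variables — and 8 appears only in Frank's list, so Frank = 8.
The 7 still-open variables draw from only 7 values {1, 2, 3, 4, 6, 7, 9}, so each is used; only Bob can be 7, hence Bob = 7.
Jack and Omar between them cover only {2, 6} — a naked pair. Remove those values from Grace, Alice, Nate.
So Nate = 9.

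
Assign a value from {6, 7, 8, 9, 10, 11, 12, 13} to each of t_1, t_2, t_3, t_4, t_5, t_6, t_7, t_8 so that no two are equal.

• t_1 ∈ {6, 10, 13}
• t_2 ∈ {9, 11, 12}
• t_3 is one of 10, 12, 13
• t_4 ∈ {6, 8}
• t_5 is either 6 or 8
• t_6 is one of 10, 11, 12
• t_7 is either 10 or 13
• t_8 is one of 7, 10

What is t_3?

The 8 variables draw from only 8 values {6, 7, 8, 9, 10, 11, 12, 13}, so each is used; only t_8 can be 7, hence t_8 = 7.
The 7 still-open variables draw from only 7 values {6, 8, 9, 10, 11, 12, 13}, so each is used; only t_2 can be 9, hence t_2 = 9.
Among the 6 still-open variables, 11 fits only t_6 (and all 6 values in {6, 8, 10, 11, 12, 13} must be used), so t_6 = 11.
The 5 still-open variables draw from only 5 values {6, 8, 10, 12, 13}, so each is used; only t_3 can be 12, hence t_3 = 12.

12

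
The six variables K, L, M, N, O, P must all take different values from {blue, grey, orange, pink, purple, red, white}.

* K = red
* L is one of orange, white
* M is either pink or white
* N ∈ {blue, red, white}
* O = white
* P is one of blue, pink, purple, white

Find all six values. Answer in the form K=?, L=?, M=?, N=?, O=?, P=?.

K=red, L=orange, M=pink, N=blue, O=white, P=purple

K must be red (only option left). Eliminate red elsewhere: N.
That leaves O = white. Eliminate white elsewhere: L, M, N, P.
L must be orange (only option left).
M's domain is down to {pink}, so M = pink. Strike pink from P.
N must be blue (only option left). So P can't be blue.
That leaves P = purple.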